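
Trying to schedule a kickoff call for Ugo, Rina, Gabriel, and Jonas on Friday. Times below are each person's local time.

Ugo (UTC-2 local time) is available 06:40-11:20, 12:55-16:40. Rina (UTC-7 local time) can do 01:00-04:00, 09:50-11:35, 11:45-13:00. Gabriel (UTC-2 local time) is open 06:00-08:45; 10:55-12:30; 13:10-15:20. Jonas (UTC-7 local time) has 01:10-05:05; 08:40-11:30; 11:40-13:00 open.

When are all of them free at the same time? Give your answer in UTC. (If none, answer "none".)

08:40-10:45, 16:50-17:20

Ugo in UTC: 08:40-13:20, 14:55-18:40 (add 2h to convert from UTC-2).
Rina in UTC: 08:00-11:00, 16:50-18:35, 18:45-20:00 (add 7h to convert from UTC-7).
Gabriel in UTC: 08:00-10:45, 12:55-14:30, 15:10-17:20 (add 2h to convert from UTC-2).
Jonas in UTC: 08:10-12:05, 15:40-18:30, 18:40-20:00 (add 7h to convert from UTC-7).
Ugo ∩ Rina: 08:40-11:00, 16:50-18:35.
Ugo ∩ Rina ∩ Gabriel: 08:40-10:45, 16:50-17:20.
Ugo ∩ Rina ∩ Gabriel ∩ Jonas: 08:40-10:45, 16:50-17:20.
Those are the intersection windows.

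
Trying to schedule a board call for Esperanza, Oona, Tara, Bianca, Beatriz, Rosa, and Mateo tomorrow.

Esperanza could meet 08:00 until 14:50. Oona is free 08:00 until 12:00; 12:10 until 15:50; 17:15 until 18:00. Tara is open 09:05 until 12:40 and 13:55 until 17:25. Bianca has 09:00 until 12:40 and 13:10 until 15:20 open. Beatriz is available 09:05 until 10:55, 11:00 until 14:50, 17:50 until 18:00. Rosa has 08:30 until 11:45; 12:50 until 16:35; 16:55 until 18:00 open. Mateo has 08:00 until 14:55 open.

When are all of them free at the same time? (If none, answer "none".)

09:05-10:55, 11:00-11:45, 13:55-14:50

Esperanza ∩ Oona: 08:00-12:00, 12:10-14:50.
Esperanza ∩ Oona ∩ Tara: 09:05-12:00, 12:10-12:40, 13:55-14:50.
Esperanza ∩ Oona ∩ Tara ∩ Bianca: 09:05-12:00, 12:10-12:40, 13:55-14:50.
Esperanza ∩ Oona ∩ Tara ∩ Bianca ∩ Beatriz: 09:05-10:55, 11:00-12:00, 12:10-12:40, 13:55-14:50.
Esperanza ∩ Oona ∩ Tara ∩ Bianca ∩ Beatriz ∩ Rosa: 09:05-10:55, 11:00-11:45, 13:55-14:50.
Esperanza ∩ Oona ∩ Tara ∩ Bianca ∩ Beatriz ∩ Rosa ∩ Mateo: 09:05-10:55, 11:00-11:45, 13:55-14:50.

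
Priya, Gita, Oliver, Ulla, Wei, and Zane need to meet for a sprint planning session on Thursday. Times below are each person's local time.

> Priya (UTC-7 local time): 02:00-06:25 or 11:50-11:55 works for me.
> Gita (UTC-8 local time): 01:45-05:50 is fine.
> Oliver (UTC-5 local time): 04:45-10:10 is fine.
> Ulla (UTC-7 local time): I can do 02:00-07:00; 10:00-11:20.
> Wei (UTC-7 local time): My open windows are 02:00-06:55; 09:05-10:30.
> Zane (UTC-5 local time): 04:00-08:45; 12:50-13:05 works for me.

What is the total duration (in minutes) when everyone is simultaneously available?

Priya in UTC: 09:00-13:25, 18:50-18:55 (add 7h to convert from UTC-7).
Gita in UTC: 09:45-13:50 (add 8h to convert from UTC-8).
Oliver in UTC: 09:45-15:10 (add 5h to convert from UTC-5).
Ulla in UTC: 09:00-14:00, 17:00-18:20 (add 7h to convert from UTC-7).
Wei in UTC: 09:00-13:55, 16:05-17:30 (add 7h to convert from UTC-7).
Zane in UTC: 09:00-13:45, 17:50-18:05 (add 5h to convert from UTC-5).
Priya ∩ Gita: 09:45-13:25.
Priya ∩ Gita ∩ Oliver: 09:45-13:25.
Priya ∩ Gita ∩ Oliver ∩ Ulla: 09:45-13:25.
Priya ∩ Gita ∩ Oliver ∩ Ulla ∩ Wei: 09:45-13:25.
Priya ∩ Gita ∩ Oliver ∩ Ulla ∩ Wei ∩ Zane: 09:45-13:25.
Those are the intersection windows.
That's a single block of 220 minutes.

220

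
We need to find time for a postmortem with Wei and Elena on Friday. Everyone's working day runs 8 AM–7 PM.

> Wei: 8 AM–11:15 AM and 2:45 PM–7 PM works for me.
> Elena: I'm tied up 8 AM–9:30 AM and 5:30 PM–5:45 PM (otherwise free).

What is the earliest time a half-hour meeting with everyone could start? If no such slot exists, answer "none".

09:30

Wei free: 08:00-11:15, 14:45-19:00.
Elena free: 09:30-17:30, 17:45-19:00 (invert busy blocks within the working day).
Wei ∩ Elena: 09:30-11:15, 14:45-17:30, 17:45-19:00.
The first common window of at least 30 minutes is 09:30-11:15, so the earliest start is 09:30.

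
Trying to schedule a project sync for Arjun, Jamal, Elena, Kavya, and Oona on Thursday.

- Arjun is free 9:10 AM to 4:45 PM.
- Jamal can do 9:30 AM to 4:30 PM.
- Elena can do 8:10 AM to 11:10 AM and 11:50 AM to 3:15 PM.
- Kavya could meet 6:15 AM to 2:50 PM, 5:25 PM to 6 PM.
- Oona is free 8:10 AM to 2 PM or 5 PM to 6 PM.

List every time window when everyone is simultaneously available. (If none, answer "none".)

09:30-11:10, 11:50-14:00

Arjun ∩ Jamal: 09:30-16:30.
Arjun ∩ Jamal ∩ Elena: 09:30-11:10, 11:50-15:15.
Arjun ∩ Jamal ∩ Elena ∩ Kavya: 09:30-11:10, 11:50-14:50.
Arjun ∩ Jamal ∩ Elena ∩ Kavya ∩ Oona: 09:30-11:10, 11:50-14:00.
Those are the intersection windows.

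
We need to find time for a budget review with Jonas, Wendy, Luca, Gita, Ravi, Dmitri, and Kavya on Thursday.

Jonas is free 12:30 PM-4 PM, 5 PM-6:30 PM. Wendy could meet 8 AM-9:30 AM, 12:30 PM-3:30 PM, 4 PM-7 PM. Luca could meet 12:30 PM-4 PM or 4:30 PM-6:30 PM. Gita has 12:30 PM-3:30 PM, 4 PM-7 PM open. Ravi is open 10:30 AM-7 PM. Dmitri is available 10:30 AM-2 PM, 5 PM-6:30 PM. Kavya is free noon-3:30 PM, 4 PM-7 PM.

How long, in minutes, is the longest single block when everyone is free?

Jonas ∩ Wendy: 12:30-15:30, 17:00-18:30.
Jonas ∩ Wendy ∩ Luca: 12:30-15:30, 17:00-18:30.
Jonas ∩ Wendy ∩ Luca ∩ Gita: 12:30-15:30, 17:00-18:30.
Jonas ∩ Wendy ∩ Luca ∩ Gita ∩ Ravi: 12:30-15:30, 17:00-18:30.
Jonas ∩ Wendy ∩ Luca ∩ Gita ∩ Ravi ∩ Dmitri: 12:30-14:00, 17:00-18:30.
Jonas ∩ Wendy ∩ Luca ∩ Gita ∩ Ravi ∩ Dmitri ∩ Kavya: 12:30-14:00, 17:00-18:30.
So the common availability across everyone is 12:30-14:00, 17:00-18:30.
The longest is 12:30-14:00 at 90 minutes.

90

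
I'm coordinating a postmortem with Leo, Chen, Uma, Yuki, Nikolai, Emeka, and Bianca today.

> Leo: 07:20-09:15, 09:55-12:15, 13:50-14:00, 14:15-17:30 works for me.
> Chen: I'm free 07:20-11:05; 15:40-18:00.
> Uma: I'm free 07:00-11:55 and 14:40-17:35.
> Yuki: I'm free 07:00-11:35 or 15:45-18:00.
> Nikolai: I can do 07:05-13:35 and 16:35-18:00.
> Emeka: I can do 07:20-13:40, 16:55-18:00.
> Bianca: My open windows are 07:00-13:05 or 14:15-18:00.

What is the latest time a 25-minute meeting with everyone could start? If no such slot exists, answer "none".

17:05

Leo ∩ Chen: 07:20-09:15, 09:55-11:05, 15:40-17:30.
Leo ∩ Chen ∩ Uma: 07:20-09:15, 09:55-11:05, 15:40-17:30.
Leo ∩ Chen ∩ Uma ∩ Yuki: 07:20-09:15, 09:55-11:05, 15:45-17:30.
Leo ∩ Chen ∩ Uma ∩ Yuki ∩ Nikolai: 07:20-09:15, 09:55-11:05, 16:35-17:30.
Leo ∩ Chen ∩ Uma ∩ Yuki ∩ Nikolai ∩ Emeka: 07:20-09:15, 09:55-11:05, 16:55-17:30.
Leo ∩ Chen ∩ Uma ∩ Yuki ∩ Nikolai ∩ Emeka ∩ Bianca: 07:20-09:15, 09:55-11:05, 16:55-17:30.
The last common window of at least 25 minutes is 16:55-17:30; a 25-minute meeting can start as late as 17:05 and still end by 17:30.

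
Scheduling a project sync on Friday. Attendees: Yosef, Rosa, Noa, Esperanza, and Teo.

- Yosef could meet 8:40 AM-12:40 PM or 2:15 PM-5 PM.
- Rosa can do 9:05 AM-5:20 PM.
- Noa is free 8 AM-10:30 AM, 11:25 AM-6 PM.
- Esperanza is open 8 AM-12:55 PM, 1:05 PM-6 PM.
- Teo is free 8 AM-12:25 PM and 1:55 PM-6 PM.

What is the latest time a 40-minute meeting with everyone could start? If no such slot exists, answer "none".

Yosef ∩ Rosa: 09:05-12:40, 14:15-17:00.
Yosef ∩ Rosa ∩ Noa: 09:05-10:30, 11:25-12:40, 14:15-17:00.
Yosef ∩ Rosa ∩ Noa ∩ Esperanza: 09:05-10:30, 11:25-12:40, 14:15-17:00.
Yosef ∩ Rosa ∩ Noa ∩ Esperanza ∩ Teo: 09:05-10:30, 11:25-12:25, 14:15-17:00.
The last common window of at least 40 minutes is 14:15-17:00; a 40-minute meeting can start as late as 16:20 and still end by 17:00.

16:20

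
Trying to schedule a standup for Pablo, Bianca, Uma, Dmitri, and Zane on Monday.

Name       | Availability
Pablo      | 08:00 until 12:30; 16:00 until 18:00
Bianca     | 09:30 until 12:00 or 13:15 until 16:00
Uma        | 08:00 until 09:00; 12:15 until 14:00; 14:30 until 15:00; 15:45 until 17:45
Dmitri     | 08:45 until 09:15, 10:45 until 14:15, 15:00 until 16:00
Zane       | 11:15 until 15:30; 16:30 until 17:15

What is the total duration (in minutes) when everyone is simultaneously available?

Pablo ∩ Bianca: 09:30-12:00.
Pablo ∩ Bianca ∩ Uma: ∅.
Pablo ∩ Bianca ∩ Uma ∩ Dmitri: ∅.
Pablo ∩ Bianca ∩ Uma ∩ Dmitri ∩ Zane: ∅.
There is no time when everyone is free.
There is no common window, so the total is 0 minutes.

0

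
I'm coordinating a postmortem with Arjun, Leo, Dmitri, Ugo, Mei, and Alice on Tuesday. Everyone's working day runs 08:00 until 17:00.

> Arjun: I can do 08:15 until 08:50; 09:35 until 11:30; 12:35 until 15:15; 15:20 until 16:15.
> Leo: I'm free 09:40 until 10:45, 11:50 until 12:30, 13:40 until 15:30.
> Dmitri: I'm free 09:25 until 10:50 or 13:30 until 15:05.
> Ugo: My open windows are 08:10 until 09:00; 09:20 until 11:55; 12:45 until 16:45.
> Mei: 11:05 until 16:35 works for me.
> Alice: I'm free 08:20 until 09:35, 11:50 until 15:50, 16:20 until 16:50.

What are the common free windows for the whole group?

Arjun ∩ Leo: 09:40-10:45, 13:40-15:15, 15:20-15:30.
Arjun ∩ Leo ∩ Dmitri: 09:40-10:45, 13:40-15:05.
Arjun ∩ Leo ∩ Dmitri ∩ Ugo: 09:40-10:45, 13:40-15:05.
Arjun ∩ Leo ∩ Dmitri ∩ Ugo ∩ Mei: 13:40-15:05.
Arjun ∩ Leo ∩ Dmitri ∩ Ugo ∩ Mei ∩ Alice: 13:40-15:05.

13:40-15:05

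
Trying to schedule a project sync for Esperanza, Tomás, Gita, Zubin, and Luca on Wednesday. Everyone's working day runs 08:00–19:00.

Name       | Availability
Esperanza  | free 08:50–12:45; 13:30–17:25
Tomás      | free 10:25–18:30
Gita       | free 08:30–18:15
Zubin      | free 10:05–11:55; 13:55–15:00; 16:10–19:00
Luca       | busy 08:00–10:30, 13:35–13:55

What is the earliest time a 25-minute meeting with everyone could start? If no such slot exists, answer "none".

10:30

Esperanza free: 08:50-12:45, 13:30-17:25.
Tomás free: 10:25-18:30.
Gita free: 08:30-18:15.
Zubin free: 10:05-11:55, 13:55-15:00, 16:10-19:00.
Luca free: 10:30-13:35, 13:55-19:00 (invert busy blocks within the working day).
Esperanza ∩ Tomás: 10:25-12:45, 13:30-17:25.
Esperanza ∩ Tomás ∩ Gita: 10:25-12:45, 13:30-17:25.
Esperanza ∩ Tomás ∩ Gita ∩ Zubin: 10:25-11:55, 13:55-15:00, 16:10-17:25.
Esperanza ∩ Tomás ∩ Gita ∩ Zubin ∩ Luca: 10:30-11:55, 13:55-15:00, 16:10-17:25.
So the common availability across everyone is 10:30-11:55, 13:55-15:00, 16:10-17:25.
The first common window of at least 25 minutes is 10:30-11:55, so the earliest start is 10:30.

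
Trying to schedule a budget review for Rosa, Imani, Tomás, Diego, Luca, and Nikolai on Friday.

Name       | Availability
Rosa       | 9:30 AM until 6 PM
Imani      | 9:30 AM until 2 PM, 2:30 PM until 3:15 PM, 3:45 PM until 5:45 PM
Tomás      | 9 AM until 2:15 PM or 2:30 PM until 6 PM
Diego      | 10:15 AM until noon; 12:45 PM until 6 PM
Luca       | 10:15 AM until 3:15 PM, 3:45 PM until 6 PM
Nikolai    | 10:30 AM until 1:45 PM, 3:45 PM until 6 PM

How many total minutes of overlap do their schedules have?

Rosa ∩ Imani: 09:30-14:00, 14:30-15:15, 15:45-17:45.
Rosa ∩ Imani ∩ Tomás: 09:30-14:00, 14:30-15:15, 15:45-17:45.
Rosa ∩ Imani ∩ Tomás ∩ Diego: 10:15-12:00, 12:45-14:00, 14:30-15:15, 15:45-17:45.
Rosa ∩ Imani ∩ Tomás ∩ Diego ∩ Luca: 10:15-12:00, 12:45-14:00, 14:30-15:15, 15:45-17:45.
Rosa ∩ Imani ∩ Tomás ∩ Diego ∩ Luca ∩ Nikolai: 10:30-12:00, 12:45-13:45, 15:45-17:45.
Summing the common windows: 90 + 60 + 120 = 270 minutes.

270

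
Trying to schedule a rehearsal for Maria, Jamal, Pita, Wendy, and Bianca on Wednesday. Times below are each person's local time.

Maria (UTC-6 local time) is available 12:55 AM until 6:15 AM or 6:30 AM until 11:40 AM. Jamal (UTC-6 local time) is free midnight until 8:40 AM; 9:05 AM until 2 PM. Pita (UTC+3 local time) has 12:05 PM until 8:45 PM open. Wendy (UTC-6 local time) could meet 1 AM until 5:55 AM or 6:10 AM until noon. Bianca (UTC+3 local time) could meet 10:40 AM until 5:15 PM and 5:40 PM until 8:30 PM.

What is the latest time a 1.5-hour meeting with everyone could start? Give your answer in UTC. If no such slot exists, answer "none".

Maria in UTC: 06:55-12:15, 12:30-17:40 (add 6h to convert from UTC-6).
Jamal in UTC: 06:00-14:40, 15:05-20:00 (add 6h to convert from UTC-6).
Pita in UTC: 09:05-17:45 (subtract 3h to convert from UTC+3).
Wendy in UTC: 07:00-11:55, 12:10-18:00 (add 6h to convert from UTC-6).
Bianca in UTC: 07:40-14:15, 14:40-17:30 (subtract 3h to convert from UTC+3).
Maria ∩ Jamal: 06:55-12:15, 12:30-14:40, 15:05-17:40.
Maria ∩ Jamal ∩ Pita: 09:05-12:15, 12:30-14:40, 15:05-17:40.
Maria ∩ Jamal ∩ Pita ∩ Wendy: 09:05-11:55, 12:10-12:15, 12:30-14:40, 15:05-17:40.
Maria ∩ Jamal ∩ Pita ∩ Wendy ∩ Bianca: 09:05-11:55, 12:10-12:15, 12:30-14:15, 15:05-17:30.
The last common window of at least 90 minutes is 15:05-17:30; a 90-minute meeting can start as late as 16:00 and still end by 17:30.

16:00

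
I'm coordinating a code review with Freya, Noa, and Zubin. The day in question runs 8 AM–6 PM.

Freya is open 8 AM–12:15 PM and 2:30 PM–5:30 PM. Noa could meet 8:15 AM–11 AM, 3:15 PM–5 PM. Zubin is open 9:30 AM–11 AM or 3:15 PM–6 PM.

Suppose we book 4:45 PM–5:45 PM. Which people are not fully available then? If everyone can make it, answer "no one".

Freya, Noa

Freya: not fully free for 16:45-17:45. Noa: not fully free for 16:45-17:45. Zubin: free for 16:45-17:45.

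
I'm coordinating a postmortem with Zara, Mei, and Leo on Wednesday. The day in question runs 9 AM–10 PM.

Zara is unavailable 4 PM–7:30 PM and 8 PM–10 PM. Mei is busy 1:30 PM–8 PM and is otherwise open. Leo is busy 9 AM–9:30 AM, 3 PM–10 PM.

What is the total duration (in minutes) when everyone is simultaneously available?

240

Zara free: 09:00-16:00, 19:30-20:00 (invert busy blocks within the working day).
Mei free: 09:00-13:30, 20:00-22:00 (invert busy blocks within the working day).
Leo free: 09:30-15:00 (invert busy blocks within the working day).
Zara ∩ Mei: 09:00-13:30.
Zara ∩ Mei ∩ Leo: 09:30-13:30.
That's a single block of 240 minutes.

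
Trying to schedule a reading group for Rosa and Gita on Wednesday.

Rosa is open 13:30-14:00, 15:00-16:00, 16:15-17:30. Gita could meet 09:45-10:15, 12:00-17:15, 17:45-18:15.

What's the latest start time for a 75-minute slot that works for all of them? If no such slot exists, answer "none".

Rosa ∩ Gita: 13:30-14:00, 15:00-16:00, 16:15-17:15.
No common window is at least 75 minutes long.

none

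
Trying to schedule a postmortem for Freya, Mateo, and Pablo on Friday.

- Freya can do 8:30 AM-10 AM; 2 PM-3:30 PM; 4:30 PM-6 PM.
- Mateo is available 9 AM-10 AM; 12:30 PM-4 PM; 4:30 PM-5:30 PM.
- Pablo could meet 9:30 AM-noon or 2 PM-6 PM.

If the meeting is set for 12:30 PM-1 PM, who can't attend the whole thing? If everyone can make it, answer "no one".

Freya: not fully free for 12:30-13:00. Mateo: free for 12:30-13:00. Pablo: not fully free for 12:30-13:00.

Freya, Pablo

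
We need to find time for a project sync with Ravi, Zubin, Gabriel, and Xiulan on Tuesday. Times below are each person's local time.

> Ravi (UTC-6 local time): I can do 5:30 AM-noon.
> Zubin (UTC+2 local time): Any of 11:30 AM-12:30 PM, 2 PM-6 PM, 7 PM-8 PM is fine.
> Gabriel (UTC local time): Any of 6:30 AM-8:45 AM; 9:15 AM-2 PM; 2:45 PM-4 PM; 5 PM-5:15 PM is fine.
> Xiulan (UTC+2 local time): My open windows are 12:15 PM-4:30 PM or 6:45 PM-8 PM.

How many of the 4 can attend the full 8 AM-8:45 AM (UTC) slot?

Ravi in UTC: 11:30-18:00 (add 6h to convert from UTC-6).
Zubin in UTC: 09:30-10:30, 12:00-16:00, 17:00-18:00 (subtract 2h to convert from UTC+2).
Gabriel in UTC: 06:30-08:45, 09:15-14:00, 14:45-16:00, 17:00-17:15.
Xiulan in UTC: 10:15-14:30, 16:45-18:00 (subtract 2h to convert from UTC+2).
Gabriel can make the full 08:00-08:45 slot — that's 1.

1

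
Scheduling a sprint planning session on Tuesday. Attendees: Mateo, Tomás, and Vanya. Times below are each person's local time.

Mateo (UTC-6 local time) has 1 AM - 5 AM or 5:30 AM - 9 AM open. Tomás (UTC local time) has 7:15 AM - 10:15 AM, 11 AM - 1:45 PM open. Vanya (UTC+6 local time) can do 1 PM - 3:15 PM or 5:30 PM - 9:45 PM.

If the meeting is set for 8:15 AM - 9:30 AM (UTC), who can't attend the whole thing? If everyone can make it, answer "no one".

Vanya

Mateo in UTC: 07:00-11:00, 11:30-15:00 (add 6h to convert from UTC-6).
Tomás in UTC: 07:15-10:15, 11:00-13:45.
Vanya in UTC: 07:00-09:15, 11:30-15:45 (subtract 6h to convert from UTC+6).
Mateo: free for 08:15-09:30. Tomás: free for 08:15-09:30. Vanya: not fully free for 08:15-09:30.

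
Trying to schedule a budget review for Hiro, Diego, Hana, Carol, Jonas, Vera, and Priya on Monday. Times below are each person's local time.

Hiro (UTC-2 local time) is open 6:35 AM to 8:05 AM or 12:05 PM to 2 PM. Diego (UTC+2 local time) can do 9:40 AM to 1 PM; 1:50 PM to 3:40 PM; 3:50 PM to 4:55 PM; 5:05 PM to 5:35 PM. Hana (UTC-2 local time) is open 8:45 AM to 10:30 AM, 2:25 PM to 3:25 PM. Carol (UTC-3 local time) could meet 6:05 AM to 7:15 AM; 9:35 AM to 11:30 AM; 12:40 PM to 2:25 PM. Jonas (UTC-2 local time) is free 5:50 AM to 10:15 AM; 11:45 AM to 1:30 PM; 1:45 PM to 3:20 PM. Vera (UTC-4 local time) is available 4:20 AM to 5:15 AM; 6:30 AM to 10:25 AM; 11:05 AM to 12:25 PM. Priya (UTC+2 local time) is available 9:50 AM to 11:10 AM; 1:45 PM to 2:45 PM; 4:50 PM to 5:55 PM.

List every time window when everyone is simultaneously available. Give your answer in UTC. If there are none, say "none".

Hiro in UTC: 08:35-10:05, 14:05-16:00 (add 2h to convert from UTC-2).
Diego in UTC: 07:40-11:00, 11:50-13:40, 13:50-14:55, 15:05-15:35 (subtract 2h to convert from UTC+2).
Hana in UTC: 10:45-12:30, 16:25-17:25 (add 2h to convert from UTC-2).
Carol in UTC: 09:05-10:15, 12:35-14:30, 15:40-17:25 (add 3h to convert from UTC-3).
Jonas in UTC: 07:50-12:15, 13:45-15:30, 15:45-17:20 (add 2h to convert from UTC-2).
Vera in UTC: 08:20-09:15, 10:30-14:25, 15:05-16:25 (add 4h to convert from UTC-4).
Priya in UTC: 07:50-09:10, 11:45-12:45, 14:50-15:55 (subtract 2h to convert from UTC+2).
Hiro ∩ Diego: 08:35-10:05, 14:05-14:55, 15:05-15:35.
Hiro ∩ Diego ∩ Hana: ∅.
Hiro ∩ Diego ∩ Hana ∩ Carol: ∅.
Hiro ∩ Diego ∩ Hana ∩ Carol ∩ Jonas: ∅.
Hiro ∩ Diego ∩ Hana ∩ Carol ∩ Jonas ∩ Vera: ∅.
Hiro ∩ Diego ∩ Hana ∩ Carol ∩ Jonas ∩ Vera ∩ Priya: ∅.
There is no time when everyone is free.

none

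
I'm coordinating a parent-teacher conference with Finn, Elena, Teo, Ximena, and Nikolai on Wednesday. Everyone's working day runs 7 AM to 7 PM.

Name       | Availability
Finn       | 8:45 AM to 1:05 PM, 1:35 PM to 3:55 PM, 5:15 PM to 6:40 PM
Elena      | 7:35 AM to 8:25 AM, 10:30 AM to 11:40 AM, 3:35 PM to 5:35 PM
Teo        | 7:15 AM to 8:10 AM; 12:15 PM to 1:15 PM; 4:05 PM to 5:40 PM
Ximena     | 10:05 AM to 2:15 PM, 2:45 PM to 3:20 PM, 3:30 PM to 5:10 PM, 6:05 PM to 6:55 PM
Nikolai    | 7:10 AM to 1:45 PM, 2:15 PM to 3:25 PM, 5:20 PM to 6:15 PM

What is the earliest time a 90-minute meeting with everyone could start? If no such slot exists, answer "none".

Finn ∩ Elena: 10:30-11:40, 15:35-15:55, 17:15-17:35.
Finn ∩ Elena ∩ Teo: 17:15-17:35.
Finn ∩ Elena ∩ Teo ∩ Ximena: ∅.
Finn ∩ Elena ∩ Teo ∩ Ximena ∩ Nikolai: ∅.
There is no time when everyone is free.
No common window is at least 90 minutes long.

none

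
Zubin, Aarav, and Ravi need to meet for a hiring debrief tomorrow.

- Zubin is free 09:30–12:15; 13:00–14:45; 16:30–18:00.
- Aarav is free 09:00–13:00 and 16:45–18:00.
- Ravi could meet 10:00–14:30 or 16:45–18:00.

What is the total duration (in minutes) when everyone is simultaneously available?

Zubin ∩ Aarav: 09:30-12:15, 16:45-18:00.
Zubin ∩ Aarav ∩ Ravi: 10:00-12:15, 16:45-18:00.
So the common availability across everyone is 10:00-12:15, 16:45-18:00.
Summing the common windows: 135 + 75 = 210 minutes.

210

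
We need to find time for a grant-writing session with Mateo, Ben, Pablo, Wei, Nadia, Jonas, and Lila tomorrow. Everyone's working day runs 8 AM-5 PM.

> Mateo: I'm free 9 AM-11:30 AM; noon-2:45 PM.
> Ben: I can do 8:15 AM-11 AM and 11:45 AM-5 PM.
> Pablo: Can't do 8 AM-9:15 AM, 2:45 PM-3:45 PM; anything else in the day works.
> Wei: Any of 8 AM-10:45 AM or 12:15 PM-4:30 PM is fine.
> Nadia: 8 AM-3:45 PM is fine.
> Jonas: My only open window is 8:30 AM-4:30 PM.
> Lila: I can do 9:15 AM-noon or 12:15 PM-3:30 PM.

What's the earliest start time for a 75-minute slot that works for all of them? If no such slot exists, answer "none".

Mateo free: 09:00-11:30, 12:00-14:45.
Ben free: 08:15-11:00, 11:45-17:00.
Pablo free: 09:15-14:45, 15:45-17:00 (invert busy blocks within the working day).
Wei free: 08:00-10:45, 12:15-16:30.
Nadia free: 08:00-15:45.
Jonas free: 08:30-16:30.
Lila free: 09:15-12:00, 12:15-15:30.
Mateo ∩ Ben: 09:00-11:00, 12:00-14:45.
Mateo ∩ Ben ∩ Pablo: 09:15-11:00, 12:00-14:45.
Mateo ∩ Ben ∩ Pablo ∩ Wei: 09:15-10:45, 12:15-14:45.
Mateo ∩ Ben ∩ Pablo ∩ Wei ∩ Nadia: 09:15-10:45, 12:15-14:45.
Mateo ∩ Ben ∩ Pablo ∩ Wei ∩ Nadia ∩ Jonas: 09:15-10:45, 12:15-14:45.
Mateo ∩ Ben ∩ Pablo ∩ Wei ∩ Nadia ∩ Jonas ∩ Lila: 09:15-10:45, 12:15-14:45.
Those are the intersection windows.
The first common window of at least 75 minutes is 09:15-10:45, so the earliest start is 09:15.

09:15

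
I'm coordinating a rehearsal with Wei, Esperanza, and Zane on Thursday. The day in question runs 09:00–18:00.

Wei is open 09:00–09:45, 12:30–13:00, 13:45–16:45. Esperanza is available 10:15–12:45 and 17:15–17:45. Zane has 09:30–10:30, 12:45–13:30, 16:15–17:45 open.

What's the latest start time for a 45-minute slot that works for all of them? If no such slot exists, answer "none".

none

Wei ∩ Esperanza: 12:30-12:45.
Wei ∩ Esperanza ∩ Zane: ∅.
There is no time when everyone is free.
No common window is at least 45 minutes long.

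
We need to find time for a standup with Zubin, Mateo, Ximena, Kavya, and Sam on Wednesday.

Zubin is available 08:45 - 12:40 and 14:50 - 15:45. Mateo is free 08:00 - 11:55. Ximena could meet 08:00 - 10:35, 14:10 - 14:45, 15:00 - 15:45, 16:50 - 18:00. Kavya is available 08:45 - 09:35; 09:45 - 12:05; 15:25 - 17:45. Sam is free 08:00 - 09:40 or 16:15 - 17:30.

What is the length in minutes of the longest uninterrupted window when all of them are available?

50

Zubin ∩ Mateo: 08:45-11:55.
Zubin ∩ Mateo ∩ Ximena: 08:45-10:35.
Zubin ∩ Mateo ∩ Ximena ∩ Kavya: 08:45-09:35, 09:45-10:35.
Zubin ∩ Mateo ∩ Ximena ∩ Kavya ∩ Sam: 08:45-09:35.
The longest is 08:45-09:35 at 50 minutes.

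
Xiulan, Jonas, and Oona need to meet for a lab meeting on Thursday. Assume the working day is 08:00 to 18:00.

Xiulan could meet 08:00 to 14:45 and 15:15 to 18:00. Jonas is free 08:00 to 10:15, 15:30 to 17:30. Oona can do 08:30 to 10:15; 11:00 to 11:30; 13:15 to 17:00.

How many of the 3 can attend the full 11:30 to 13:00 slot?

1

Xiulan can make the full 11:30-13:00 slot — that's 1.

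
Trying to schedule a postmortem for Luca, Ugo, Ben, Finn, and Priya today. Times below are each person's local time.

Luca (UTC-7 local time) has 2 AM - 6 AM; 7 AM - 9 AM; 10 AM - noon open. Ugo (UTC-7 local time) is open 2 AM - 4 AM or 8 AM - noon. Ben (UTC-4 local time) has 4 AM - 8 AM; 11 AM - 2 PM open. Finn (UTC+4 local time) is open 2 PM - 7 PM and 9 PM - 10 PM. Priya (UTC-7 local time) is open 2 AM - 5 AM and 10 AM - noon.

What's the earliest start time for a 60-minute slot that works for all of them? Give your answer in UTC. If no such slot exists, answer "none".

Luca in UTC: 09:00-13:00, 14:00-16:00, 17:00-19:00 (add 7h to convert from UTC-7).
Ugo in UTC: 09:00-11:00, 15:00-19:00 (add 7h to convert from UTC-7).
Ben in UTC: 08:00-12:00, 15:00-18:00 (add 4h to convert from UTC-4).
Finn in UTC: 10:00-15:00, 17:00-18:00 (subtract 4h to convert from UTC+4).
Priya in UTC: 09:00-12:00, 17:00-19:00 (add 7h to convert from UTC-7).
Luca ∩ Ugo: 09:00-11:00, 15:00-16:00, 17:00-19:00.
Luca ∩ Ugo ∩ Ben: 09:00-11:00, 15:00-16:00, 17:00-18:00.
Luca ∩ Ugo ∩ Ben ∩ Finn: 10:00-11:00, 17:00-18:00.
Luca ∩ Ugo ∩ Ben ∩ Finn ∩ Priya: 10:00-11:00, 17:00-18:00.
The first common window of at least 60 minutes is 10:00-11:00, so the earliest start is 10:00.

10:00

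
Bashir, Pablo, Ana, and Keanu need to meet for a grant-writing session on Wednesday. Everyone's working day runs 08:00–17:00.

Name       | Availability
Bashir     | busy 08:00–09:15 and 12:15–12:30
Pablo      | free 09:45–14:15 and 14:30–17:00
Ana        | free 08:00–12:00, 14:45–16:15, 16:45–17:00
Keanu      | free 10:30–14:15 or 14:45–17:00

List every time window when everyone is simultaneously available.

Bashir free: 09:15-12:15, 12:30-17:00 (invert busy blocks within the working day).
Pablo free: 09:45-14:15, 14:30-17:00.
Ana free: 08:00-12:00, 14:45-16:15, 16:45-17:00.
Keanu free: 10:30-14:15, 14:45-17:00.
Bashir ∩ Pablo: 09:45-12:15, 12:30-14:15, 14:30-17:00.
Bashir ∩ Pablo ∩ Ana: 09:45-12:00, 14:45-16:15, 16:45-17:00.
Bashir ∩ Pablo ∩ Ana ∩ Keanu: 10:30-12:00, 14:45-16:15, 16:45-17:00.

10:30-12:00, 14:45-16:15, 16:45-17:00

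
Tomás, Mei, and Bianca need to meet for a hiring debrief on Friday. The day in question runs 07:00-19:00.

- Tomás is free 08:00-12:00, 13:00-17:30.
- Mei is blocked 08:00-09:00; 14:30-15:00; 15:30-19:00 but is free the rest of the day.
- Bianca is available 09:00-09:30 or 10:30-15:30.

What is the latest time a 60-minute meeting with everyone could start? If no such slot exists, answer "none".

Tomás free: 08:00-12:00, 13:00-17:30.
Mei free: 07:00-08:00, 09:00-14:30, 15:00-15:30 (invert busy blocks within the working day).
Bianca free: 09:00-09:30, 10:30-15:30.
Tomás ∩ Mei: 09:00-12:00, 13:00-14:30, 15:00-15:30.
Tomás ∩ Mei ∩ Bianca: 09:00-09:30, 10:30-12:00, 13:00-14:30, 15:00-15:30.
The last common window of at least 60 minutes is 13:00-14:30; a 60-minute meeting can start as late as 13:30 and still end by 14:30.

13:30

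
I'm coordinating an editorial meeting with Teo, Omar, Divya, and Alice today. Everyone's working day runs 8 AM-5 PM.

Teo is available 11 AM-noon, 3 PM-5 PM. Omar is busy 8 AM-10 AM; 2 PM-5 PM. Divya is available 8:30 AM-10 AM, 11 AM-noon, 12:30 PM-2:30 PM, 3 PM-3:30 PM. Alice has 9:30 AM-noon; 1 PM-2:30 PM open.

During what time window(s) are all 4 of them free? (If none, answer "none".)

11:00-12:00

Teo free: 11:00-12:00, 15:00-17:00.
Omar free: 10:00-14:00 (invert busy blocks within the working day).
Divya free: 08:30-10:00, 11:00-12:00, 12:30-14:30, 15:00-15:30.
Alice free: 09:30-12:00, 13:00-14:30.
Teo ∩ Omar: 11:00-12:00.
Teo ∩ Omar ∩ Divya: 11:00-12:00.
Teo ∩ Omar ∩ Divya ∩ Alice: 11:00-12:00.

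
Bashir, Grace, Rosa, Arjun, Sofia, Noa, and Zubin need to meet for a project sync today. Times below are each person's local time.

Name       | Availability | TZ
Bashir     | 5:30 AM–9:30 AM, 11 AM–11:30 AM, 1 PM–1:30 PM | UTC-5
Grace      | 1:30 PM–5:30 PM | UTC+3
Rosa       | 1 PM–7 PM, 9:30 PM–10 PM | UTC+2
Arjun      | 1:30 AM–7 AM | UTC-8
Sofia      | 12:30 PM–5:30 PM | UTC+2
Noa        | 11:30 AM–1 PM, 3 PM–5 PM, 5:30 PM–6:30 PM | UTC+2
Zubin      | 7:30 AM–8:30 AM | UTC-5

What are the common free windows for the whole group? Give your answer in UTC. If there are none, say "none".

Bashir in UTC: 10:30-14:30, 16:00-16:30, 18:00-18:30 (add 5h to convert from UTC-5).
Grace in UTC: 10:30-14:30 (subtract 3h to convert from UTC+3).
Rosa in UTC: 11:00-17:00, 19:30-20:00 (subtract 2h to convert from UTC+2).
Arjun in UTC: 09:30-15:00 (add 8h to convert from UTC-8).
Sofia in UTC: 10:30-15:30 (subtract 2h to convert from UTC+2).
Noa in UTC: 09:30-11:00, 13:00-15:00, 15:30-16:30 (subtract 2h to convert from UTC+2).
Zubin in UTC: 12:30-13:30 (add 5h to convert from UTC-5).
Bashir ∩ Grace: 10:30-14:30.
Bashir ∩ Grace ∩ Rosa: 11:00-14:30.
Bashir ∩ Grace ∩ Rosa ∩ Arjun: 11:00-14:30.
Bashir ∩ Grace ∩ Rosa ∩ Arjun ∩ Sofia: 11:00-14:30.
Bashir ∩ Grace ∩ Rosa ∩ Arjun ∩ Sofia ∩ Noa: 13:00-14:30.
Bashir ∩ Grace ∩ Rosa ∩ Arjun ∩ Sofia ∩ Noa ∩ Zubin: 13:00-13:30.

13:00-13:30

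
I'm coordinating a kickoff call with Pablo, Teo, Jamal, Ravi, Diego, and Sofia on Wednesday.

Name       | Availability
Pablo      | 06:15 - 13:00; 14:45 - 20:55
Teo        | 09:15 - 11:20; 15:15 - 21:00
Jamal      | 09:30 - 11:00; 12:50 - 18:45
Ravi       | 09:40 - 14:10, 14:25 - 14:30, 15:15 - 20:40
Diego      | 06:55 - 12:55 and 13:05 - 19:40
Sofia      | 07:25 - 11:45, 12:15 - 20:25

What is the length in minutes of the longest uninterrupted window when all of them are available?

Pablo ∩ Teo: 09:15-11:20, 15:15-20:55.
Pablo ∩ Teo ∩ Jamal: 09:30-11:00, 15:15-18:45.
Pablo ∩ Teo ∩ Jamal ∩ Ravi: 09:40-11:00, 15:15-18:45.
Pablo ∩ Teo ∩ Jamal ∩ Ravi ∩ Diego: 09:40-11:00, 15:15-18:45.
Pablo ∩ Teo ∩ Jamal ∩ Ravi ∩ Diego ∩ Sofia: 09:40-11:00, 15:15-18:45.
So the common availability across everyone is 09:40-11:00, 15:15-18:45.
The longest is 15:15-18:45 at 210 minutes.

210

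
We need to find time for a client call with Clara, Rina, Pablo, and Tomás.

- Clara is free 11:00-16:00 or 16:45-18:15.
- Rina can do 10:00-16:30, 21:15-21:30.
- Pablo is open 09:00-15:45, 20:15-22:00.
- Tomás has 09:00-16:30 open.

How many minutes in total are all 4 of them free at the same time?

285

Clara ∩ Rina: 11:00-16:00.
Clara ∩ Rina ∩ Pablo: 11:00-15:45.
Clara ∩ Rina ∩ Pablo ∩ Tomás: 11:00-15:45.
That's a single block of 285 minutes.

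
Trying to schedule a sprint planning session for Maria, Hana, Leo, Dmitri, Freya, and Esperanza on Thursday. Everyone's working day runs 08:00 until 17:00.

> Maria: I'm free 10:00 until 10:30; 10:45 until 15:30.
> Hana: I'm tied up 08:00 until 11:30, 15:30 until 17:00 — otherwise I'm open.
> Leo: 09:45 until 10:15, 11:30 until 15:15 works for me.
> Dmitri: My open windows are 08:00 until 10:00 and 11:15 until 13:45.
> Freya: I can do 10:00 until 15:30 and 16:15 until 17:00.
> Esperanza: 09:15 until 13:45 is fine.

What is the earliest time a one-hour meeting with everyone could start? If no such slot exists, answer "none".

Maria free: 10:00-10:30, 10:45-15:30.
Hana free: 11:30-15:30 (invert busy blocks within the working day).
Leo free: 09:45-10:15, 11:30-15:15.
Dmitri free: 08:00-10:00, 11:15-13:45.
Freya free: 10:00-15:30, 16:15-17:00.
Esperanza free: 09:15-13:45.
Maria ∩ Hana: 11:30-15:30.
Maria ∩ Hana ∩ Leo: 11:30-15:15.
Maria ∩ Hana ∩ Leo ∩ Dmitri: 11:30-13:45.
Maria ∩ Hana ∩ Leo ∩ Dmitri ∩ Freya: 11:30-13:45.
Maria ∩ Hana ∩ Leo ∩ Dmitri ∩ Freya ∩ Esperanza: 11:30-13:45.
The first common window of at least 60 minutes is 11:30-13:45, so the earliest start is 11:30.

11:30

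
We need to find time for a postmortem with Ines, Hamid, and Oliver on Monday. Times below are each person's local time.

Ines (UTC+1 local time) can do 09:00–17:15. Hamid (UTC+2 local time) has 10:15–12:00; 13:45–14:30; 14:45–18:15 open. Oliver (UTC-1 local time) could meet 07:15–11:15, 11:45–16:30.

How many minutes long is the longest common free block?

210

Ines in UTC: 08:00-16:15 (subtract 1h to convert from UTC+1).
Hamid in UTC: 08:15-10:00, 11:45-12:30, 12:45-16:15 (subtract 2h to convert from UTC+2).
Oliver in UTC: 08:15-12:15, 12:45-17:30 (add 1h to convert from UTC-1).
Ines ∩ Hamid: 08:15-10:00, 11:45-12:30, 12:45-16:15.
Ines ∩ Hamid ∩ Oliver: 08:15-10:00, 11:45-12:15, 12:45-16:15.
So the common availability across everyone is 08:15-10:00, 11:45-12:15, 12:45-16:15.
The longest is 12:45-16:15 at 210 minutes.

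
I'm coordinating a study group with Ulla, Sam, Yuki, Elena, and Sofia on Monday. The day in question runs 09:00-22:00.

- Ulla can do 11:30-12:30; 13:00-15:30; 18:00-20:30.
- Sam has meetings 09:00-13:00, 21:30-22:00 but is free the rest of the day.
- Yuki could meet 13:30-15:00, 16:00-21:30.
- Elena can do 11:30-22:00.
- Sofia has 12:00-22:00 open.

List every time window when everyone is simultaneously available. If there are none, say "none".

13:30-15:00, 18:00-20:30

Ulla free: 11:30-12:30, 13:00-15:30, 18:00-20:30.
Sam free: 13:00-21:30 (invert busy blocks within the working day).
Yuki free: 13:30-15:00, 16:00-21:30.
Elena free: 11:30-22:00.
Sofia free: 12:00-22:00.
Ulla ∩ Sam: 13:00-15:30, 18:00-20:30.
Ulla ∩ Sam ∩ Yuki: 13:30-15:00, 18:00-20:30.
Ulla ∩ Sam ∩ Yuki ∩ Elena: 13:30-15:00, 18:00-20:30.
Ulla ∩ Sam ∩ Yuki ∩ Elena ∩ Sofia: 13:30-15:00, 18:00-20:30.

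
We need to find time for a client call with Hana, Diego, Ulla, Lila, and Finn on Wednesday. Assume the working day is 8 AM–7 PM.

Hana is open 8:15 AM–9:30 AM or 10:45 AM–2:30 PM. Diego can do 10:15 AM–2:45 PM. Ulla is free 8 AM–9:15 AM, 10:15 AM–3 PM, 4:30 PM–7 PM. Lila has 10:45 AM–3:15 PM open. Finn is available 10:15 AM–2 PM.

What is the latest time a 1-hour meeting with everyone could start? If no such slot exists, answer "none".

Hana ∩ Diego: 10:45-14:30.
Hana ∩ Diego ∩ Ulla: 10:45-14:30.
Hana ∩ Diego ∩ Ulla ∩ Lila: 10:45-14:30.
Hana ∩ Diego ∩ Ulla ∩ Lila ∩ Finn: 10:45-14:00.
Those are the intersection windows.
The last common window of at least 60 minutes is 10:45-14:00; a 60-minute meeting can start as late as 13:00 and still end by 14:00.

13:00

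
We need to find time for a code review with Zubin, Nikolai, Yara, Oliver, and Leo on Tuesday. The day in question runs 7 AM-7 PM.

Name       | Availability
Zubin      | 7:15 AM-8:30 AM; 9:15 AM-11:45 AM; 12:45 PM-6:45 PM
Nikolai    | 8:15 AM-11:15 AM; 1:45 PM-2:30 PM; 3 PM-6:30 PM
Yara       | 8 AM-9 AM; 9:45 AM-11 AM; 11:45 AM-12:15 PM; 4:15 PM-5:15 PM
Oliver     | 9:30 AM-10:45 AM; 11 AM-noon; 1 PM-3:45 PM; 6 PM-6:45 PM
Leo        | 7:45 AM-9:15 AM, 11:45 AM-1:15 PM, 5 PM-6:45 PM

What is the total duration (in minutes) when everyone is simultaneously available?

Zubin ∩ Nikolai: 08:15-08:30, 09:15-11:15, 13:45-14:30, 15:00-18:30.
Zubin ∩ Nikolai ∩ Yara: 08:15-08:30, 09:45-11:00, 16:15-17:15.
Zubin ∩ Nikolai ∩ Yara ∩ Oliver: 09:45-10:45.
Zubin ∩ Nikolai ∩ Yara ∩ Oliver ∩ Leo: ∅.
There is no time when everyone is free.
There is no common window, so the total is 0 minutes.

0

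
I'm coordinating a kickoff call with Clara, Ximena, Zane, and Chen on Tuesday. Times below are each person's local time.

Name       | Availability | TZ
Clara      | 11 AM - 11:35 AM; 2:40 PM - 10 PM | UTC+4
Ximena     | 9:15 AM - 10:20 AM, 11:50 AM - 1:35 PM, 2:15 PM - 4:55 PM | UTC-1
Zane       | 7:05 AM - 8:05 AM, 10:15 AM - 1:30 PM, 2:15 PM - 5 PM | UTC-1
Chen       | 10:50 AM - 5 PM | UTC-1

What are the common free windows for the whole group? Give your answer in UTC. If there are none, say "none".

12:50-14:30, 15:15-17:55

Clara in UTC: 07:00-07:35, 10:40-18:00 (subtract 4h to convert from UTC+4).
Ximena in UTC: 10:15-11:20, 12:50-14:35, 15:15-17:55 (add 1h to convert from UTC-1).
Zane in UTC: 08:05-09:05, 11:15-14:30, 15:15-18:00 (add 1h to convert from UTC-1).
Chen in UTC: 11:50-18:00 (add 1h to convert from UTC-1).
Clara ∩ Ximena: 10:40-11:20, 12:50-14:35, 15:15-17:55.
Clara ∩ Ximena ∩ Zane: 11:15-11:20, 12:50-14:30, 15:15-17:55.
Clara ∩ Ximena ∩ Zane ∩ Chen: 12:50-14:30, 15:15-17:55.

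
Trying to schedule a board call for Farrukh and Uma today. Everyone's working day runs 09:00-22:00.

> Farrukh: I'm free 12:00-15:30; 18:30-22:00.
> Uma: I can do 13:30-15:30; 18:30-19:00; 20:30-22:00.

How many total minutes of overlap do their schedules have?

240

Farrukh ∩ Uma: 13:30-15:30, 18:30-19:00, 20:30-22:00.
Those are the intersection windows.
Summing the common windows: 120 + 30 + 90 = 240 minutes.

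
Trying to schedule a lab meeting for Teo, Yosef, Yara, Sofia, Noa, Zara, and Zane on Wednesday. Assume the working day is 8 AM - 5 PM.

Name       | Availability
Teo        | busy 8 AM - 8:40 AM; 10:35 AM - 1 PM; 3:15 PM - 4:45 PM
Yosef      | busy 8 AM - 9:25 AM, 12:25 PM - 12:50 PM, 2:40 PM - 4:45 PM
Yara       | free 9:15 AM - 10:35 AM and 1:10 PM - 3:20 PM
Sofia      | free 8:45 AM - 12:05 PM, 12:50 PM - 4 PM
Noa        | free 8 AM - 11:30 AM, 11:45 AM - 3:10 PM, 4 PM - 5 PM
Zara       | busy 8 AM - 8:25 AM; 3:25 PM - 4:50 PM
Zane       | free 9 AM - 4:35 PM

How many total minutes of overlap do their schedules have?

Teo free: 08:40-10:35, 13:00-15:15, 16:45-17:00 (invert busy blocks within the working day).
Yosef free: 09:25-12:25, 12:50-14:40, 16:45-17:00 (invert busy blocks within the working day).
Yara free: 09:15-10:35, 13:10-15:20.
Sofia free: 08:45-12:05, 12:50-16:00.
Noa free: 08:00-11:30, 11:45-15:10, 16:00-17:00.
Zara free: 08:25-15:25, 16:50-17:00 (invert busy blocks within the working day).
Zane free: 09:00-16:35.
Teo ∩ Yosef: 09:25-10:35, 13:00-14:40, 16:45-17:00.
Teo ∩ Yosef ∩ Yara: 09:25-10:35, 13:10-14:40.
Teo ∩ Yosef ∩ Yara ∩ Sofia: 09:25-10:35, 13:10-14:40.
Teo ∩ Yosef ∩ Yara ∩ Sofia ∩ Noa: 09:25-10:35, 13:10-14:40.
Teo ∩ Yosef ∩ Yara ∩ Sofia ∩ Noa ∩ Zara: 09:25-10:35, 13:10-14:40.
Teo ∩ Yosef ∩ Yara ∩ Sofia ∩ Noa ∩ Zara ∩ Zane: 09:25-10:35, 13:10-14:40.
Summing the common windows: 70 + 90 = 160 minutes.

160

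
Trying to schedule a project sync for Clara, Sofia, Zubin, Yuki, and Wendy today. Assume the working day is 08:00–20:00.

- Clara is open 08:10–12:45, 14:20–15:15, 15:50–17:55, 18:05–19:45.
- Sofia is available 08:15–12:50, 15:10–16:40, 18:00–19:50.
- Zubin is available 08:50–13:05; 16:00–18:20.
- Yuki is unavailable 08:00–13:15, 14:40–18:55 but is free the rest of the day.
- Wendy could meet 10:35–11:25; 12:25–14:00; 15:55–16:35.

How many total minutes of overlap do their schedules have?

Clara free: 08:10-12:45, 14:20-15:15, 15:50-17:55, 18:05-19:45.
Sofia free: 08:15-12:50, 15:10-16:40, 18:00-19:50.
Zubin free: 08:50-13:05, 16:00-18:20.
Yuki free: 13:15-14:40, 18:55-20:00 (invert busy blocks within the working day).
Wendy free: 10:35-11:25, 12:25-14:00, 15:55-16:35.
Clara ∩ Sofia: 08:15-12:45, 15:10-15:15, 15:50-16:40, 18:05-19:45.
Clara ∩ Sofia ∩ Zubin: 08:50-12:45, 16:00-16:40, 18:05-18:20.
Clara ∩ Sofia ∩ Zubin ∩ Yuki: ∅.
Clara ∩ Sofia ∩ Zubin ∩ Yuki ∩ Wendy: ∅.
There is no time when everyone is free.
There is no common window, so the total is 0 minutes.

0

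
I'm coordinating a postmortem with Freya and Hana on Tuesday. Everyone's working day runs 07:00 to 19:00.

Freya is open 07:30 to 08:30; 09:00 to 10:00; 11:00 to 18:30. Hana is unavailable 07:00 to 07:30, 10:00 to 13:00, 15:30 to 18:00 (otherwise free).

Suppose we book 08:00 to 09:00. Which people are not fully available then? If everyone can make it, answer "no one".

Freya free: 07:30-08:30, 09:00-10:00, 11:00-18:30.
Hana free: 07:30-10:00, 13:00-15:30, 18:00-19:00 (invert busy blocks within the working day).
Freya: not fully free for 08:00-09:00. Hana: free for 08:00-09:00.

Freya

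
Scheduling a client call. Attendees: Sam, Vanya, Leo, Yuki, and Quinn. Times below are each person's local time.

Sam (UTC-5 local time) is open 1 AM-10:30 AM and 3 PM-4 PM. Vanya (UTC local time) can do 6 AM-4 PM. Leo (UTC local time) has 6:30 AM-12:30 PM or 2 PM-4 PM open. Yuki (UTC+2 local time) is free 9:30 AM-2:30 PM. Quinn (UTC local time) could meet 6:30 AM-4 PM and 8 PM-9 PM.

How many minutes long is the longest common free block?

300

Sam in UTC: 06:00-15:30, 20:00-21:00 (add 5h to convert from UTC-5).
Vanya in UTC: 06:00-16:00.
Leo in UTC: 06:30-12:30, 14:00-16:00.
Yuki in UTC: 07:30-12:30 (subtract 2h to convert from UTC+2).
Quinn in UTC: 06:30-16:00, 20:00-21:00.
Sam ∩ Vanya: 06:00-15:30.
Sam ∩ Vanya ∩ Leo: 06:30-12:30, 14:00-15:30.
Sam ∩ Vanya ∩ Leo ∩ Yuki: 07:30-12:30.
Sam ∩ Vanya ∩ Leo ∩ Yuki ∩ Quinn: 07:30-12:30.
The longest is 07:30-12:30 at 300 minutes.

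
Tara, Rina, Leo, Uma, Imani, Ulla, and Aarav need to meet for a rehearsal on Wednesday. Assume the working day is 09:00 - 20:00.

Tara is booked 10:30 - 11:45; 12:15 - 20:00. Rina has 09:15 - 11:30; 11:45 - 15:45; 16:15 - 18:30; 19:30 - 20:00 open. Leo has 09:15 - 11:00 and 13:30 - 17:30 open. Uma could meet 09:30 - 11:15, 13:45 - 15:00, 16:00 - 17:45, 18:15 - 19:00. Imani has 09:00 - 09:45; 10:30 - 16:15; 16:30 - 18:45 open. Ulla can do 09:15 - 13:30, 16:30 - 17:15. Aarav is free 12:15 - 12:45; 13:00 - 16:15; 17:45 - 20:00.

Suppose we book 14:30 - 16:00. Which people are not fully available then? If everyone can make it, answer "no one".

Rina, Tara, Ulla, Uma

Tara free: 09:00-10:30, 11:45-12:15 (invert busy blocks within the working day).
Rina free: 09:15-11:30, 11:45-15:45, 16:15-18:30, 19:30-20:00.
Leo free: 09:15-11:00, 13:30-17:30.
Uma free: 09:30-11:15, 13:45-15:00, 16:00-17:45, 18:15-19:00.
Imani free: 09:00-09:45, 10:30-16:15, 16:30-18:45.
Ulla free: 09:15-13:30, 16:30-17:15.
Aarav free: 12:15-12:45, 13:00-16:15, 17:45-20:00.
Tara: not fully free for 14:30-16:00. Rina: not fully free for 14:30-16:00. Leo: free for 14:30-16:00. Uma: not fully free for 14:30-16:00. Imani: free for 14:30-16:00. Ulla: not fully free for 14:30-16:00. Aarav: free for 14:30-16:00.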